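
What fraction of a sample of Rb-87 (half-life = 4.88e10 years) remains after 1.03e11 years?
N/N₀ = (1/2)^(t/t½) = 0.2315 = 23.2%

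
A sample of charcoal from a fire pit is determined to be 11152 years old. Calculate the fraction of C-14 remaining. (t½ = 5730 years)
N/N₀ = (1/2)^(t/t½) = 0.2595 = 25.9%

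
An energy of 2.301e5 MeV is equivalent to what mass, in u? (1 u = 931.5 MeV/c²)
m = E/c² = 247 u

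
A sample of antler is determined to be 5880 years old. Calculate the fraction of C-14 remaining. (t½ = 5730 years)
N/N₀ = (1/2)^(t/t½) = 0.491 = 49.1%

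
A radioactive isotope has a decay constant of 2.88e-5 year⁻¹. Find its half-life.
t½ = ln(2)/λ = 24070 years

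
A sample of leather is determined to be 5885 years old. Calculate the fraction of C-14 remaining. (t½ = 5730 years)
N/N₀ = (1/2)^(t/t½) = 0.4907 = 49.1%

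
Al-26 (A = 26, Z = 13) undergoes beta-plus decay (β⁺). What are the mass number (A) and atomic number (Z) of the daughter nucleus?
Daughter: A = 26, Z = 12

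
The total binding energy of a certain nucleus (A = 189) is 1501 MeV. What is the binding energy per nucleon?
B.E./A = 1501/189 = 7.942 MeV/nucleon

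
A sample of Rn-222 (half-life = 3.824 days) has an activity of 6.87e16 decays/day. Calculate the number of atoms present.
N = A/λ = 3.79e17 atoms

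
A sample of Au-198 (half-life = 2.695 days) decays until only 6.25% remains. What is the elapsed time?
t = t½ × log₂(N₀/N) = 10.78 days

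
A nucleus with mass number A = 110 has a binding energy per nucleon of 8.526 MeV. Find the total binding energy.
B.E. = 8.526 × 110 = 937.9 MeV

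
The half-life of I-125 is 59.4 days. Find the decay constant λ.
λ = ln(2)/t½ = 0.01167 day⁻¹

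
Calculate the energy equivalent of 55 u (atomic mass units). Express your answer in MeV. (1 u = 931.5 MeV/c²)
E = mc² = 51230 MeV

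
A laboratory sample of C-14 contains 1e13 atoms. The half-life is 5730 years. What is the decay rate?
A = λN = 1.21e9 decays/year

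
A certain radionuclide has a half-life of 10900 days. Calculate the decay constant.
λ = ln(2)/t½ = 6.359e-5 day⁻¹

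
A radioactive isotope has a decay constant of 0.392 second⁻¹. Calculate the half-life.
t½ = ln(2)/λ = 1.768 seconds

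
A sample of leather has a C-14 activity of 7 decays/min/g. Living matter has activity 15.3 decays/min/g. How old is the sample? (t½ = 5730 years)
Age = t½ × log₂(A₀/A) = 6464 years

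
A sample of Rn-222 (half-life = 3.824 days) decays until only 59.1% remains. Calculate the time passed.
t = t½ × log₂(N₀/N) = 2.902 days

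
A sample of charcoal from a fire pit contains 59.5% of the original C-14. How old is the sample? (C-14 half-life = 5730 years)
Age = t½ × log₂(1/ratio) = 4292 years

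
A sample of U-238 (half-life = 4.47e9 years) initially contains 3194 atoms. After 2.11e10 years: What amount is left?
N = N₀(1/2)^(t/t½) = 121.2 atoms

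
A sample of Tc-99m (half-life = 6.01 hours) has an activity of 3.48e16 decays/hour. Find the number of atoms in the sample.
N = A/λ = 3.017e17 atoms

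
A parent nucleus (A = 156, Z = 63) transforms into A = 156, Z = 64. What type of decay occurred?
ΔA = 0, ΔZ = +1 ⇒ beta-minus decay (β⁻)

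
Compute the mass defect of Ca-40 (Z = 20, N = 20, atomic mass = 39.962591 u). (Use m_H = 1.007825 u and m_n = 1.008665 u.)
Δm = Z·m_H + N·m_n − M = 0.3672 u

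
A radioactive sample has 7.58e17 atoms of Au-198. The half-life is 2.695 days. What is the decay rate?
A = λN = 1.95e17 decays/day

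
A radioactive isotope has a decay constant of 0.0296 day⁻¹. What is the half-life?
t½ = ln(2)/λ = 23.42 days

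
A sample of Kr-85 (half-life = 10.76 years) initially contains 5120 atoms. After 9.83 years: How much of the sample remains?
N = N₀(1/2)^(t/t½) = 2718 atoms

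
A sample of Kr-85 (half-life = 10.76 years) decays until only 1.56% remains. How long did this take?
t = t½ × log₂(N₀/N) = 64.58 years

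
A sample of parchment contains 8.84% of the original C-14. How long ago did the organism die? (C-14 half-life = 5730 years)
Age = t½ × log₂(1/ratio) = 20050 years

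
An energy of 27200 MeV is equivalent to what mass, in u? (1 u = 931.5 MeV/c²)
m = E/c² = 29.2 u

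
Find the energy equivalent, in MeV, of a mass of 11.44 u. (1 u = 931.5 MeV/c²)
E = mc² = 10660 MeV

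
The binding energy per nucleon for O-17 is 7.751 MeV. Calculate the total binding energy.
B.E. = 7.751 × 17 = 131.8 MeV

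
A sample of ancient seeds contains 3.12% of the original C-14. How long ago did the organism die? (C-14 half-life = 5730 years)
Age = t½ × log₂(1/ratio) = 28660 years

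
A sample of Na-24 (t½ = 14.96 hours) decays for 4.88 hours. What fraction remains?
N/N₀ = (1/2)^(t/t½) = 0.7976 = 79.8%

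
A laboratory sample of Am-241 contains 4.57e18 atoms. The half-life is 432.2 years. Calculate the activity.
A = λN = 7.329e15 decays/year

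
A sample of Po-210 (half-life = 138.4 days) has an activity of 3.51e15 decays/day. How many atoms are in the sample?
N = A/λ = 7.008e17 atoms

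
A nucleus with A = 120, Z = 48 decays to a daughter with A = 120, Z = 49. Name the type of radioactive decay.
ΔA = 0, ΔZ = +1 ⇒ beta-minus decay (β⁻)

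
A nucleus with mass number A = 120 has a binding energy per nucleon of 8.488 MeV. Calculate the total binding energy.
B.E. = 8.488 × 120 = 1019 MeV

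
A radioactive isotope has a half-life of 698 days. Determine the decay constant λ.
λ = ln(2)/t½ = 9.93e-4 day⁻¹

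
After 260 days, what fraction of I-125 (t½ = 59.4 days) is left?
N/N₀ = (1/2)^(t/t½) = 0.04812 = 4.81%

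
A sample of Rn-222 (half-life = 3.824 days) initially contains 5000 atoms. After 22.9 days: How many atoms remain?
N = N₀(1/2)^(t/t½) = 78.75 atoms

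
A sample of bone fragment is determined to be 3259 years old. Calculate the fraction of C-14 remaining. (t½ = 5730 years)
N/N₀ = (1/2)^(t/t½) = 0.6742 = 67.4%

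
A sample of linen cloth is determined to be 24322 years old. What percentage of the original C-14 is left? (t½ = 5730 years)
N/N₀ = (1/2)^(t/t½) = 0.05275 = 5.28%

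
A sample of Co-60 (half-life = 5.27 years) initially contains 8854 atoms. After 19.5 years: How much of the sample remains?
N = N₀(1/2)^(t/t½) = 681.2 atoms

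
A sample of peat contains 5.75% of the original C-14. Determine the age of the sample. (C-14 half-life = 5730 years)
Age = t½ × log₂(1/ratio) = 23610 years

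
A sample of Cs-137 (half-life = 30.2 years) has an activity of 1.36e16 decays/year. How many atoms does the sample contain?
N = A/λ = 5.925e17 atoms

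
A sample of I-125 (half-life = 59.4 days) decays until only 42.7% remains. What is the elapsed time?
t = t½ × log₂(N₀/N) = 72.92 days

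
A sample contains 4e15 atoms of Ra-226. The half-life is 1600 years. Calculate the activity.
A = λN = 1.733e12 decays/year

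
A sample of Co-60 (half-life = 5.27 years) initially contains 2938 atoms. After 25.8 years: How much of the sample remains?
N = N₀(1/2)^(t/t½) = 98.7 atoms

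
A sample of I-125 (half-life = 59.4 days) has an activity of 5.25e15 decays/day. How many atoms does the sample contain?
N = A/λ = 4.499e17 atoms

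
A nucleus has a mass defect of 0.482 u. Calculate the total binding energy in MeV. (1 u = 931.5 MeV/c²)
B.E. = Δm × 931.5 = 449 MeV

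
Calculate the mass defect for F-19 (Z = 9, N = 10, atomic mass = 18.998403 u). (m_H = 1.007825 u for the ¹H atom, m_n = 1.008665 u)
Δm = Z·m_H + N·m_n − M = 0.1587 u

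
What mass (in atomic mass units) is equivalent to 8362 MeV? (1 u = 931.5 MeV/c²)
m = E/c² = 8.977 u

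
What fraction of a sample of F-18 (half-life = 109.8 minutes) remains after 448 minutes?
N/N₀ = (1/2)^(t/t½) = 0.05912 = 5.91%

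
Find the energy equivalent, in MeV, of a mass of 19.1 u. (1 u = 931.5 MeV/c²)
E = mc² = 17790 MeV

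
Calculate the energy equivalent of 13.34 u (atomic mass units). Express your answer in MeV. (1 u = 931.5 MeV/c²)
E = mc² = 12430 MeV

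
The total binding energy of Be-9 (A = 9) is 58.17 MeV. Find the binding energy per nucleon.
B.E./A = 58.17/9 = 6.463 MeV/nucleon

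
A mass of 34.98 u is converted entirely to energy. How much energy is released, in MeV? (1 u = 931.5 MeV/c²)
E = mc² = 32580 MeV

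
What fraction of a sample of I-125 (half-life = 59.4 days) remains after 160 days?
N/N₀ = (1/2)^(t/t½) = 0.1546 = 15.5%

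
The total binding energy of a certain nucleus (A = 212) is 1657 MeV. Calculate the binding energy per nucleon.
B.E./A = 1657/212 = 7.816 MeV/nucleon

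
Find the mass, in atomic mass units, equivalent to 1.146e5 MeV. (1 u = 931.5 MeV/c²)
m = E/c² = 123 u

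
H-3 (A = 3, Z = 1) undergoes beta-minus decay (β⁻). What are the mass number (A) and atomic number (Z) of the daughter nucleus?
Daughter: A = 3, Z = 2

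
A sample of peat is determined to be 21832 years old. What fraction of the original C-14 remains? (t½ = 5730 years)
N/N₀ = (1/2)^(t/t½) = 0.07129 = 7.13%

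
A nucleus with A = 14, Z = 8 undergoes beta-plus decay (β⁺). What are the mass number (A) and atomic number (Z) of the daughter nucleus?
Daughter: A = 14, Z = 7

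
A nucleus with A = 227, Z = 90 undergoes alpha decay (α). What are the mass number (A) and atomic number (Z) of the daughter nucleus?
Daughter: A = 223, Z = 88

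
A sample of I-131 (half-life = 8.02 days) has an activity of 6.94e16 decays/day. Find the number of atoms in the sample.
N = A/λ = 8.03e17 atoms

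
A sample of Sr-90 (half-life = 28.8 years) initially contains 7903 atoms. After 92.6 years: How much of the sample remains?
N = N₀(1/2)^(t/t½) = 850.9 atoms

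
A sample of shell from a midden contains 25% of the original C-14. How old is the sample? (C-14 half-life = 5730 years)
Age = t½ × log₂(1/ratio) = 11460 years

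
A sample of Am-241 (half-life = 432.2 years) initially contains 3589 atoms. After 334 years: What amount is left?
N = N₀(1/2)^(t/t½) = 2101 atoms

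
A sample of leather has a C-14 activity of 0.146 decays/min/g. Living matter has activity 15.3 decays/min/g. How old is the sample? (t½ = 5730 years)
Age = t½ × log₂(A₀/A) = 38460 years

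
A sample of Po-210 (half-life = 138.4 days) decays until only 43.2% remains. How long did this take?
t = t½ × log₂(N₀/N) = 167.6 days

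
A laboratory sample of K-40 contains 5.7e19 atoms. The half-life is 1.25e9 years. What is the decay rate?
A = λN = 3.161e10 decays/year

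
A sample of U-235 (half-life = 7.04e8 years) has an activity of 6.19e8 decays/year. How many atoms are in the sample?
N = A/λ = 6.287e17 atoms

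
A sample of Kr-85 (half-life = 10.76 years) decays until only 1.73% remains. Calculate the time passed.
t = t½ × log₂(N₀/N) = 62.98 years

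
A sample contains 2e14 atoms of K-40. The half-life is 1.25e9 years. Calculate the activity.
A = λN = 1.109e5 decays/year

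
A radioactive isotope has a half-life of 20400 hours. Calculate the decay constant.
λ = ln(2)/t½ = 3.398e-5 hour⁻¹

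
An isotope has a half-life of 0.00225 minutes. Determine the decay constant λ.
λ = ln(2)/t½ = 308.1 minute⁻¹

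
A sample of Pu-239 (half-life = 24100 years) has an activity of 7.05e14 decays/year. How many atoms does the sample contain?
N = A/λ = 2.451e19 atoms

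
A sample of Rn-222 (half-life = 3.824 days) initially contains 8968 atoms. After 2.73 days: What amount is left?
N = N₀(1/2)^(t/t½) = 5467 atoms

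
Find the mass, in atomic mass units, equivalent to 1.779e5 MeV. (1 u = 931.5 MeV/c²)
m = E/c² = 191 u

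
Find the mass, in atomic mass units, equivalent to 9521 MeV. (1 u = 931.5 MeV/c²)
m = E/c² = 10.22 u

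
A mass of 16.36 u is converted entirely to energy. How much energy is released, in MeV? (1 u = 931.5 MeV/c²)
E = mc² = 15240 MeV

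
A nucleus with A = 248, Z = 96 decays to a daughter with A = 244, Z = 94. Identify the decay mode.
ΔA = -4, ΔZ = -2 ⇒ alpha decay (α)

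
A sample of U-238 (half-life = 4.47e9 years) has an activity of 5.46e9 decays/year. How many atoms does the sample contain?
N = A/λ = 3.521e19 atoms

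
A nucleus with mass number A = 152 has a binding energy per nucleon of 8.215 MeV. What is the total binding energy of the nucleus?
B.E. = 8.215 × 152 = 1249 MeV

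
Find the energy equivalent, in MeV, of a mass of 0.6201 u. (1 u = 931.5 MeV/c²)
E = mc² = 577.6 MeV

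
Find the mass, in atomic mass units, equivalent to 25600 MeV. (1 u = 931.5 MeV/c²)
m = E/c² = 27.48 u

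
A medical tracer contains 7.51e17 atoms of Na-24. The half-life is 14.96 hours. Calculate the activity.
A = λN = 3.48e16 decays/hour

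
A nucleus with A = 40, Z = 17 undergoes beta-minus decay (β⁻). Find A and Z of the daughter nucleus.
Daughter: A = 40, Z = 18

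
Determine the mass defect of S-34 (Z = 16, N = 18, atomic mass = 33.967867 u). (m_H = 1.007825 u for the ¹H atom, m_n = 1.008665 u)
Δm = Z·m_H + N·m_n − M = 0.3133 u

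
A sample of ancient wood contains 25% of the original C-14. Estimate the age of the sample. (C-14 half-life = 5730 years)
Age = t½ × log₂(1/ratio) = 11460 years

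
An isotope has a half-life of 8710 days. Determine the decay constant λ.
λ = ln(2)/t½ = 7.958e-5 day⁻¹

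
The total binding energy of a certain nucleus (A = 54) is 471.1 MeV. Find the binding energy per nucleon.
B.E./A = 471.1/54 = 8.724 MeV/nucleon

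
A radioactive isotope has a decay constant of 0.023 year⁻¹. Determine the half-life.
t½ = ln(2)/λ = 30.14 years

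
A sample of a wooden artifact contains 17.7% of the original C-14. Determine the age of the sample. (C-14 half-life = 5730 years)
Age = t½ × log₂(1/ratio) = 14310 years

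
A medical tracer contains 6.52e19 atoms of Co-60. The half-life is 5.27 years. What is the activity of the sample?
A = λN = 8.576e18 decays/year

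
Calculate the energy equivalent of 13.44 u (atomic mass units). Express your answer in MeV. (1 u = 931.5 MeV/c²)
E = mc² = 12520 MeV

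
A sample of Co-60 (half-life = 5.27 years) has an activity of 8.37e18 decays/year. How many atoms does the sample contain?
N = A/λ = 6.364e19 atoms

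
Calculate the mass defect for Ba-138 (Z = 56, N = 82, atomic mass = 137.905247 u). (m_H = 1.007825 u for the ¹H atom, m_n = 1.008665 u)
Δm = Z·m_H + N·m_n − M = 1.243 u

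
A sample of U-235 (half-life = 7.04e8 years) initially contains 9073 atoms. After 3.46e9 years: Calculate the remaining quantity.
N = N₀(1/2)^(t/t½) = 300.8 atoms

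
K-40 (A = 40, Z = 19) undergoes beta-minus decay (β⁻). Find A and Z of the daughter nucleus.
Daughter: A = 40, Z = 20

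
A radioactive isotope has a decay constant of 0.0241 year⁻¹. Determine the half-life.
t½ = ln(2)/λ = 28.76 years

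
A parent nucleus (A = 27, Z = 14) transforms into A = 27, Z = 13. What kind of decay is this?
ΔA = 0, ΔZ = -1 ⇒ beta-plus decay (β⁺) or electron capture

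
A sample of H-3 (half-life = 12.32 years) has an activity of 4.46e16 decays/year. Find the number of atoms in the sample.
N = A/λ = 7.927e17 atoms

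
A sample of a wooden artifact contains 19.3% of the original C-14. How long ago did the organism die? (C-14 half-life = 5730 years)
Age = t½ × log₂(1/ratio) = 13600 years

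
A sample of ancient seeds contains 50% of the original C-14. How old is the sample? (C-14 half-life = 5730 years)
Age = t½ × log₂(1/ratio) = 5730 years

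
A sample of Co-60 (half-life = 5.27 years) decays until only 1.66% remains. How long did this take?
t = t½ × log₂(N₀/N) = 31.16 years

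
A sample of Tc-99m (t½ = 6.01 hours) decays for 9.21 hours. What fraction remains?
N/N₀ = (1/2)^(t/t½) = 0.3457 = 34.6%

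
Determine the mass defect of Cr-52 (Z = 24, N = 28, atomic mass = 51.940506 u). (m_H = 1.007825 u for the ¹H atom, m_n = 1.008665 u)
Δm = Z·m_H + N·m_n − M = 0.4899 u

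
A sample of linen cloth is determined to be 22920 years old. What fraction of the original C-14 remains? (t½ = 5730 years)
N/N₀ = (1/2)^(t/t½) = 0.0625 = 6.25%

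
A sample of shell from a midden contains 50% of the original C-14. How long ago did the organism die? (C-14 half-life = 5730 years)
Age = t½ × log₂(1/ratio) = 5730 years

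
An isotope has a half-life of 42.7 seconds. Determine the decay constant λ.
λ = ln(2)/t½ = 0.01623 second⁻¹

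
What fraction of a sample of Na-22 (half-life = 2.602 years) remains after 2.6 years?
N/N₀ = (1/2)^(t/t½) = 0.5003 = 50%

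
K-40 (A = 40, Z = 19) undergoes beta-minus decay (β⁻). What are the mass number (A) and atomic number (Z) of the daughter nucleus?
Daughter: A = 40, Z = 20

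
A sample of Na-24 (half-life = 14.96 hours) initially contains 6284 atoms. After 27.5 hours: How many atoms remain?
N = N₀(1/2)^(t/t½) = 1757 atoms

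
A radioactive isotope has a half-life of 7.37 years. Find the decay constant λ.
λ = ln(2)/t½ = 0.09405 year⁻¹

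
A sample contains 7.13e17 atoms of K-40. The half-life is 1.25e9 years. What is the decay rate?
A = λN = 3.954e8 decays/year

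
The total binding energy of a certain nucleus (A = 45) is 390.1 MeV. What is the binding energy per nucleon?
B.E./A = 390.1/45 = 8.669 MeV/nucleon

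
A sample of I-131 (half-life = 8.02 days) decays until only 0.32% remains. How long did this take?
t = t½ × log₂(N₀/N) = 66.47 days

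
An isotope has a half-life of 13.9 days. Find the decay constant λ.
λ = ln(2)/t½ = 0.04987 day⁻¹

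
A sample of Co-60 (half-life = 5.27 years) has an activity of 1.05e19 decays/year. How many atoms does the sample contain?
N = A/λ = 7.983e19 atoms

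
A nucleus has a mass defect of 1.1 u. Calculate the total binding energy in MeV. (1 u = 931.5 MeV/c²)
B.E. = Δm × 931.5 = 1025 MeV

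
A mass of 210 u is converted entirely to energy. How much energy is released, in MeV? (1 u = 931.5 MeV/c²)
E = mc² = 1.956e5 MeV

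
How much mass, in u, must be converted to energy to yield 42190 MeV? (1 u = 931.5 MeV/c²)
m = E/c² = 45.29 u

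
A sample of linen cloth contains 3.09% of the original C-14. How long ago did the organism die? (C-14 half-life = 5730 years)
Age = t½ × log₂(1/ratio) = 28740 years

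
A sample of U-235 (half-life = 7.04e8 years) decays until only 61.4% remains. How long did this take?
t = t½ × log₂(N₀/N) = 4.954e8 years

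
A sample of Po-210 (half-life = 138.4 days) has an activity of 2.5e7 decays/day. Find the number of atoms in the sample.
N = A/λ = 4.992e9 atoms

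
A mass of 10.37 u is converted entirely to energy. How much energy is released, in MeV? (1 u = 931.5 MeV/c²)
E = mc² = 9660 MeV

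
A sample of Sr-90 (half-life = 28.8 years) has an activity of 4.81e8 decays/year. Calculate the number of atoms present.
N = A/λ = 1.999e10 atoms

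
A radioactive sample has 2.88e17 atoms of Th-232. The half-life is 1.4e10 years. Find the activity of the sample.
A = λN = 1.426e7 decays/year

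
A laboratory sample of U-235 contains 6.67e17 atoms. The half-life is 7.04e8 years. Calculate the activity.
A = λN = 6.567e8 decays/year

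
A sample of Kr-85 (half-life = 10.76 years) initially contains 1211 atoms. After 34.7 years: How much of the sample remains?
N = N₀(1/2)^(t/t½) = 129.5 atoms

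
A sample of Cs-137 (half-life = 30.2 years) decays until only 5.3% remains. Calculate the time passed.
t = t½ × log₂(N₀/N) = 128 years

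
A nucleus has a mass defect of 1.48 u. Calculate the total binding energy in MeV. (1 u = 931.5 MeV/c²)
B.E. = Δm × 931.5 = 1379 MeV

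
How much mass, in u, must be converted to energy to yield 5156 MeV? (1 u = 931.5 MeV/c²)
m = E/c² = 5.535 u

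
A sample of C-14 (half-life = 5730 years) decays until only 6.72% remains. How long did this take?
t = t½ × log₂(N₀/N) = 22320 years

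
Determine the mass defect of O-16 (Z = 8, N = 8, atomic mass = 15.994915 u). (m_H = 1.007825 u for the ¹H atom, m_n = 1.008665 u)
Δm = Z·m_H + N·m_n − M = 0.137 u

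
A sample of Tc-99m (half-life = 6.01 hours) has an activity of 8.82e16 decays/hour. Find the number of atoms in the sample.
N = A/λ = 7.647e17 atoms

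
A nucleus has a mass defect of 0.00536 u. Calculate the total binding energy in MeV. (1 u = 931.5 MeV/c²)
B.E. = Δm × 931.5 = 4.993 MeV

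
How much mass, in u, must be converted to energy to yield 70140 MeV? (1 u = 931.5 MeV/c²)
m = E/c² = 75.3 u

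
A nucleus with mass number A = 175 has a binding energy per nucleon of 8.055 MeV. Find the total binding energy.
B.E. = 8.055 × 175 = 1410 MeV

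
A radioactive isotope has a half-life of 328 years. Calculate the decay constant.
λ = ln(2)/t½ = 0.002113 year⁻¹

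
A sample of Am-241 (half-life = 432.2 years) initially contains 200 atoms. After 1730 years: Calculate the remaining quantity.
N = N₀(1/2)^(t/t½) = 12.48 atoms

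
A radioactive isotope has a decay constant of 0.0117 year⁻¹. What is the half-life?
t½ = ln(2)/λ = 59.24 years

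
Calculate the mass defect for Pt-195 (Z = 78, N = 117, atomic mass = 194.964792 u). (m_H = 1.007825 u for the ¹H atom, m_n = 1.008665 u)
Δm = Z·m_H + N·m_n − M = 1.659 u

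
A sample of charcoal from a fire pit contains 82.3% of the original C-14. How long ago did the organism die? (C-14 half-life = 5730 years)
Age = t½ × log₂(1/ratio) = 1610 years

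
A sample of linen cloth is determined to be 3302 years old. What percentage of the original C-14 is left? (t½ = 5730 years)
N/N₀ = (1/2)^(t/t½) = 0.6707 = 67.1%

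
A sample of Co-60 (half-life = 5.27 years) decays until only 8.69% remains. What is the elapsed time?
t = t½ × log₂(N₀/N) = 18.57 years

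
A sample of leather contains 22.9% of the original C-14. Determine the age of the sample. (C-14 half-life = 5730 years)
Age = t½ × log₂(1/ratio) = 12190 years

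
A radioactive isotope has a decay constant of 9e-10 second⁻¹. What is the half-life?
t½ = ln(2)/λ = 7.702e8 seconds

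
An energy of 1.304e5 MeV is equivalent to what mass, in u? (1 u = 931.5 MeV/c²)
m = E/c² = 140 u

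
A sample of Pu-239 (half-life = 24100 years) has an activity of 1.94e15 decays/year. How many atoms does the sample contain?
N = A/λ = 6.745e19 atoms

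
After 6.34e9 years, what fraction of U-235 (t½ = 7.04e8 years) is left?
N/N₀ = (1/2)^(t/t½) = 0.001945 = 0.195%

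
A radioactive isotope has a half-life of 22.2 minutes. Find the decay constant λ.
λ = ln(2)/t½ = 0.03122 minute⁻¹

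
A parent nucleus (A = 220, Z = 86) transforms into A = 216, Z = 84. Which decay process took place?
ΔA = -4, ΔZ = -2 ⇒ alpha decay (α)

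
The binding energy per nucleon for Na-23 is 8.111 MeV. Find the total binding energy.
B.E. = 8.111 × 23 = 186.6 MeV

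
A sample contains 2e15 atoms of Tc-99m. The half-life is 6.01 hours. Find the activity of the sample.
A = λN = 2.307e14 decays/hour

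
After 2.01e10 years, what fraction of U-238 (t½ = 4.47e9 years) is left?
N/N₀ = (1/2)^(t/t½) = 0.0443 = 4.43%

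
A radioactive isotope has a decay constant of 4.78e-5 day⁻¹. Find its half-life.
t½ = ln(2)/λ = 14500 days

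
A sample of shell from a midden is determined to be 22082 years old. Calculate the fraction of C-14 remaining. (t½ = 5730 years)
N/N₀ = (1/2)^(t/t½) = 0.06917 = 6.92%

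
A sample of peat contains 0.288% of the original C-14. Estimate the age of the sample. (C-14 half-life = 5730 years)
Age = t½ × log₂(1/ratio) = 48360 years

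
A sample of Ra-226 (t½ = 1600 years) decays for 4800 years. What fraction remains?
N/N₀ = (1/2)^(t/t½) = 0.125 = 12.5%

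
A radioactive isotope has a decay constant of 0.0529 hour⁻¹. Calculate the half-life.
t½ = ln(2)/λ = 13.1 hours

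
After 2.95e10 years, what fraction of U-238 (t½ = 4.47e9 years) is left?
N/N₀ = (1/2)^(t/t½) = 0.01031 = 1.03%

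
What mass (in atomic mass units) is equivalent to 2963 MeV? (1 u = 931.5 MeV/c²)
m = E/c² = 3.181 u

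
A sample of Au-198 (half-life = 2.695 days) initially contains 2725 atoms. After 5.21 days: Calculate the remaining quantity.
N = N₀(1/2)^(t/t½) = 713.5 atoms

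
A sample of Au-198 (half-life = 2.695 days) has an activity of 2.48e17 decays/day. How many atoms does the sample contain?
N = A/λ = 9.642e17 atoms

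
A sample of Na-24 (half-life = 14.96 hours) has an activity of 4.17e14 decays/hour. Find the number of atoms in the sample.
N = A/λ = 9e15 atoms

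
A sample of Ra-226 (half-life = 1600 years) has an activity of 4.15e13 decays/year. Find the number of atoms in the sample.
N = A/λ = 9.579e16 atoms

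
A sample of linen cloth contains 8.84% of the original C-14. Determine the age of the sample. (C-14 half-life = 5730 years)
Age = t½ × log₂(1/ratio) = 20050 years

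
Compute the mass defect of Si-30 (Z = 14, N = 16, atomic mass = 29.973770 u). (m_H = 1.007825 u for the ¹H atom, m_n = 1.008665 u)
Δm = Z·m_H + N·m_n − M = 0.2744 u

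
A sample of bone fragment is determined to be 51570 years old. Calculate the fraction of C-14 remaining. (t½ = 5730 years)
N/N₀ = (1/2)^(t/t½) = 0.001953 = 0.195%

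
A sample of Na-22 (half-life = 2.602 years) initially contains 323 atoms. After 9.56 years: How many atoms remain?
N = N₀(1/2)^(t/t½) = 25.3 atoms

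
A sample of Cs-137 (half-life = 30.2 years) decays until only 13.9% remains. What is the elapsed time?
t = t½ × log₂(N₀/N) = 85.97 years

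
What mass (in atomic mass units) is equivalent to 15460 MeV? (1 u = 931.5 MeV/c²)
m = E/c² = 16.6 u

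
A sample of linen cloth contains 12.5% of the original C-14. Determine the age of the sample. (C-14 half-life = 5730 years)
Age = t½ × log₂(1/ratio) = 17190 years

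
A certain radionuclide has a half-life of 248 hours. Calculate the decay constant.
λ = ln(2)/t½ = 0.002795 hour⁻¹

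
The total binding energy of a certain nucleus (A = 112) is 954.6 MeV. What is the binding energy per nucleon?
B.E./A = 954.6/112 = 8.523 MeV/nucleon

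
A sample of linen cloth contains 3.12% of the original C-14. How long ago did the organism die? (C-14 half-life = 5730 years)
Age = t½ × log₂(1/ratio) = 28660 years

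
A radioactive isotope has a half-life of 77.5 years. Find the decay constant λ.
λ = ln(2)/t½ = 0.008944 year⁻¹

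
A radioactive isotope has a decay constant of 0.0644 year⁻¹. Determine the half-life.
t½ = ln(2)/λ = 10.76 years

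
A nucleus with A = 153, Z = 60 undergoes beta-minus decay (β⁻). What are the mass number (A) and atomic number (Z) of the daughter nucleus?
Daughter: A = 153, Z = 61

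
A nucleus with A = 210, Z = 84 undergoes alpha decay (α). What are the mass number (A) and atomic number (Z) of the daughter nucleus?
Daughter: A = 206, Z = 82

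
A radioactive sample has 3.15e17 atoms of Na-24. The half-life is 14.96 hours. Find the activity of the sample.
A = λN = 1.46e16 decays/hour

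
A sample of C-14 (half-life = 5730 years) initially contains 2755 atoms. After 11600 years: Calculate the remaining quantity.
N = N₀(1/2)^(t/t½) = 677.2 atoms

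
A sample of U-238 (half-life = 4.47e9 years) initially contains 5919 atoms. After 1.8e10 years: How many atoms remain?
N = N₀(1/2)^(t/t½) = 363.1 atoms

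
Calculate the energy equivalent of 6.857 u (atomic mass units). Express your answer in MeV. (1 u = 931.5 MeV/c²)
E = mc² = 6387 MeV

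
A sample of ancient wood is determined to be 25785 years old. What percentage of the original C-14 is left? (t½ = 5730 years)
N/N₀ = (1/2)^(t/t½) = 0.04419 = 4.42%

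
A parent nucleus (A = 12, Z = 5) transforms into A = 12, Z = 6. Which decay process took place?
ΔA = 0, ΔZ = +1 ⇒ beta-minus decay (β⁻)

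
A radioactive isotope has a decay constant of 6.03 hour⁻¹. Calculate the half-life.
t½ = ln(2)/λ = 0.1149 hours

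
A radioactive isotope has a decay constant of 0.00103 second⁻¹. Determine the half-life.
t½ = ln(2)/λ = 673 seconds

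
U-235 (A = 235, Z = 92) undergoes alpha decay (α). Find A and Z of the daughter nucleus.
Daughter: A = 231, Z = 90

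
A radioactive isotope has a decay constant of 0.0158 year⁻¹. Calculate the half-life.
t½ = ln(2)/λ = 43.87 years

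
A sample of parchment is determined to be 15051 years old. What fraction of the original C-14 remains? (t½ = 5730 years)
N/N₀ = (1/2)^(t/t½) = 0.1619 = 16.2%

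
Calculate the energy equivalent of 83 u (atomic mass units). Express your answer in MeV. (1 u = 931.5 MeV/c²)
E = mc² = 77310 MeV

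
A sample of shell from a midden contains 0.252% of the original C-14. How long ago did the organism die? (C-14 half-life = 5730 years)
Age = t½ × log₂(1/ratio) = 49460 years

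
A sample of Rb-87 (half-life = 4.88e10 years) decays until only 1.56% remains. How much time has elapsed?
t = t½ × log₂(N₀/N) = 2.929e11 years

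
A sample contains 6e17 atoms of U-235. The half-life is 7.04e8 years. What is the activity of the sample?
A = λN = 5.908e8 decays/year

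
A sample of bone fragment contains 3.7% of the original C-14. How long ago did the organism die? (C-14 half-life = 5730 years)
Age = t½ × log₂(1/ratio) = 27250 years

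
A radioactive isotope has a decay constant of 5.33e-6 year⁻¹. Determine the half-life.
t½ = ln(2)/λ = 1.3e5 years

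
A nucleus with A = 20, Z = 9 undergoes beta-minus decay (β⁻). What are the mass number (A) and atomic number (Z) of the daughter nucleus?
Daughter: A = 20, Z = 10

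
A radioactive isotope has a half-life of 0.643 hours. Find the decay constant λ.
λ = ln(2)/t½ = 1.078 hour⁻¹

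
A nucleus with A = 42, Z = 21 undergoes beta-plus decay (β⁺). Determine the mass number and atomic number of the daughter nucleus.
Daughter: A = 42, Z = 20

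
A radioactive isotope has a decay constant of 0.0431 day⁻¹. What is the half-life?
t½ = ln(2)/λ = 16.08 days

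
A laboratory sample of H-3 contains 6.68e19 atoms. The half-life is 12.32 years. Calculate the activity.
A = λN = 3.758e18 decays/year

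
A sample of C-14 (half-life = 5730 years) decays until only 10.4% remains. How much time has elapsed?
t = t½ × log₂(N₀/N) = 18710 years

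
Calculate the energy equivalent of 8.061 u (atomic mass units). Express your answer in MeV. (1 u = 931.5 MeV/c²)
E = mc² = 7509 MeV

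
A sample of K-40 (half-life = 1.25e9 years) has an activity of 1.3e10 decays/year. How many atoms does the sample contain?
N = A/λ = 2.344e19 atoms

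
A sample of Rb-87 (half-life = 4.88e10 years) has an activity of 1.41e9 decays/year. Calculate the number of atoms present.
N = A/λ = 9.927e19 atoms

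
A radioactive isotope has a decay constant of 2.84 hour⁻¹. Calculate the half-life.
t½ = ln(2)/λ = 0.2441 hours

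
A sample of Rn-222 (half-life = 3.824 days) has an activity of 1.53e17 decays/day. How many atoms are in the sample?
N = A/λ = 8.441e17 atoms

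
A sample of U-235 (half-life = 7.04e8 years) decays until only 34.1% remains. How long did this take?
t = t½ × log₂(N₀/N) = 1.093e9 years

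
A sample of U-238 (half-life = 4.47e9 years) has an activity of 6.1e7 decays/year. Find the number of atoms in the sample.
N = A/λ = 3.934e17 atoms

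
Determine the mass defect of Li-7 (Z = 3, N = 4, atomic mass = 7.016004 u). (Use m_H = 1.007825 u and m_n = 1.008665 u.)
Δm = Z·m_H + N·m_n − M = 0.04213 u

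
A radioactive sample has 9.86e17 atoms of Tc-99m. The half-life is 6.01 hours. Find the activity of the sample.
A = λN = 1.137e17 decays/hour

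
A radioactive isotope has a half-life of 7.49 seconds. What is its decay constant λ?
λ = ln(2)/t½ = 0.09254 second⁻¹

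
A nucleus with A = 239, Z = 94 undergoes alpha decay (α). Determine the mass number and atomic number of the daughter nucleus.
Daughter: A = 235, Z = 92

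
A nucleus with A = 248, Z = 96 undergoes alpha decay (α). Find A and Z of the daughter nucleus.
Daughter: A = 244, Z = 94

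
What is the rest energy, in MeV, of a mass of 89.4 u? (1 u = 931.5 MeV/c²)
E = mc² = 83280 MeV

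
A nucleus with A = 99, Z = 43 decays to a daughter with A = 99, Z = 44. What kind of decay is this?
ΔA = 0, ΔZ = +1 ⇒ beta-minus decay (β⁻)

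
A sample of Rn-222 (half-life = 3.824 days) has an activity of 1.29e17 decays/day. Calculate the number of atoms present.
N = A/λ = 7.117e17 atoms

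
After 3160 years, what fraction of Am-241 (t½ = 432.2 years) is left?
N/N₀ = (1/2)^(t/t½) = 0.006296 = 0.63%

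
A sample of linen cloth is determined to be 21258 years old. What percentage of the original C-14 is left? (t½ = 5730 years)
N/N₀ = (1/2)^(t/t½) = 0.07642 = 7.64%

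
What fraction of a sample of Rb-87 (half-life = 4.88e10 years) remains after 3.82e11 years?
N/N₀ = (1/2)^(t/t½) = 0.004401 = 0.44%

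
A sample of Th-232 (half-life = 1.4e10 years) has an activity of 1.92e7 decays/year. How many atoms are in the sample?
N = A/λ = 3.878e17 atoms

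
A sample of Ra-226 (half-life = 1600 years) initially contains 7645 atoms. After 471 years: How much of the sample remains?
N = N₀(1/2)^(t/t½) = 6234 atoms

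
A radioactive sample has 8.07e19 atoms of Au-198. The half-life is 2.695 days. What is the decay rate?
A = λN = 2.076e19 decays/day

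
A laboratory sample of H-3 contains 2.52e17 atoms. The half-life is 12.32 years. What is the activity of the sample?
A = λN = 1.418e16 decays/year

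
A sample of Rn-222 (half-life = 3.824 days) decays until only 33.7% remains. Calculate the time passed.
t = t½ × log₂(N₀/N) = 6.001 days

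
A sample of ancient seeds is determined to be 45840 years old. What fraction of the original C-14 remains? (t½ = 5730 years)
N/N₀ = (1/2)^(t/t½) = 0.003906 = 0.391%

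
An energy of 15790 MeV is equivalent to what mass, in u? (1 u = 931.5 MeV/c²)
m = E/c² = 16.95 u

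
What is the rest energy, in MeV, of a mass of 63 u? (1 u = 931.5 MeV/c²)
E = mc² = 58680 MeV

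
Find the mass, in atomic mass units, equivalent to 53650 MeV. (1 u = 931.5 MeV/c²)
m = E/c² = 57.6 u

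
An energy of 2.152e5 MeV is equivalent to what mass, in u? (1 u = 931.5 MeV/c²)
m = E/c² = 231 u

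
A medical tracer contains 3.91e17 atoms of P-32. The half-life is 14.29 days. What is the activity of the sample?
A = λN = 1.897e16 decays/day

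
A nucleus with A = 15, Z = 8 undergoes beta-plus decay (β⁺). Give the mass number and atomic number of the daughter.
Daughter: A = 15, Z = 7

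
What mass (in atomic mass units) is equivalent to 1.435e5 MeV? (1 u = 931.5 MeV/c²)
m = E/c² = 154.1 u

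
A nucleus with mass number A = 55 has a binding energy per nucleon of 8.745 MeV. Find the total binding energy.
B.E. = 8.745 × 55 = 481 MeV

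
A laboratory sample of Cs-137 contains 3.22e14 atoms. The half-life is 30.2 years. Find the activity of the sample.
A = λN = 7.391e12 decays/year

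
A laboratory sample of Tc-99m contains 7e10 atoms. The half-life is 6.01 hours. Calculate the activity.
A = λN = 8.073e9 decays/hour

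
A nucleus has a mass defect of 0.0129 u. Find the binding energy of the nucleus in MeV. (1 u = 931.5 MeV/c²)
B.E. = Δm × 931.5 = 12.02 MeV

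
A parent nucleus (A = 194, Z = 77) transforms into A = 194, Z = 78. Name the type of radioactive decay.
ΔA = 0, ΔZ = +1 ⇒ beta-minus decay (β⁻)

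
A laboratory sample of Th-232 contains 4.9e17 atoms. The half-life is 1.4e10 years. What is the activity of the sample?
A = λN = 2.426e7 decays/year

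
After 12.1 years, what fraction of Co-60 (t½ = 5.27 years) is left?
N/N₀ = (1/2)^(t/t½) = 0.2036 = 20.4%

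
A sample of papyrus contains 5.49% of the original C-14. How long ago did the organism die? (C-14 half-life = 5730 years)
Age = t½ × log₂(1/ratio) = 23990 years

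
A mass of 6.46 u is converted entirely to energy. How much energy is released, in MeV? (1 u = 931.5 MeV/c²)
E = mc² = 6017 MeV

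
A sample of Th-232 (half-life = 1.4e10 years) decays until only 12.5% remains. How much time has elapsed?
t = t½ × log₂(N₀/N) = 4.2e10 years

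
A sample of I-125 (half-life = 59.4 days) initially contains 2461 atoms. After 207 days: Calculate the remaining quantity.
N = N₀(1/2)^(t/t½) = 219.8 atoms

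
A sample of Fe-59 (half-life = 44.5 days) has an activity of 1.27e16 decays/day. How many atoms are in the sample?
N = A/λ = 8.153e17 atoms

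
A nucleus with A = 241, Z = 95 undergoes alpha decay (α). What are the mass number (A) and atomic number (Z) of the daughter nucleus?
Daughter: A = 237, Z = 93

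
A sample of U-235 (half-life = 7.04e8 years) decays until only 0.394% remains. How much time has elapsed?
t = t½ × log₂(N₀/N) = 5.623e9 years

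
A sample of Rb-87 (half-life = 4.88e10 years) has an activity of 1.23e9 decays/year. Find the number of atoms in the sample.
N = A/λ = 8.66e19 atoms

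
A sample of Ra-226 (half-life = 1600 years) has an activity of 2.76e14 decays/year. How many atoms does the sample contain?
N = A/λ = 6.371e17 atoms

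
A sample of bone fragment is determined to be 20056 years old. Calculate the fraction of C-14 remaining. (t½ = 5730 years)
N/N₀ = (1/2)^(t/t½) = 0.08838 = 8.84%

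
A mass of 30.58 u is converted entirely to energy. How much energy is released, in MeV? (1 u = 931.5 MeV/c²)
E = mc² = 28490 MeV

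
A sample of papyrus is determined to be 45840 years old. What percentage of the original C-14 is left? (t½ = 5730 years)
N/N₀ = (1/2)^(t/t½) = 0.003906 = 0.391%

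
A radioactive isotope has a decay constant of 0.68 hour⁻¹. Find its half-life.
t½ = ln(2)/λ = 1.019 hours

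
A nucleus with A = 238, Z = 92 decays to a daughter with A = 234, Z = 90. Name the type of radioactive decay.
ΔA = -4, ΔZ = -2 ⇒ alpha decay (α)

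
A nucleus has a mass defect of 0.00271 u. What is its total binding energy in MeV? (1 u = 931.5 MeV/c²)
B.E. = Δm × 931.5 = 2.524 MeV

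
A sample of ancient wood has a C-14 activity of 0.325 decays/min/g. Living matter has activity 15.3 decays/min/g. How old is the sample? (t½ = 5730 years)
Age = t½ × log₂(A₀/A) = 31840 years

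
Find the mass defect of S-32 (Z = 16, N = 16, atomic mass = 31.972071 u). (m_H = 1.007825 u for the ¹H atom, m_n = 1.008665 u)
Δm = Z·m_H + N·m_n − M = 0.2918 u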